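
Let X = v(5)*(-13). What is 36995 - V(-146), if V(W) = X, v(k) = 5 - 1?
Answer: 37047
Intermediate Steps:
v(k) = 4
X = -52 (X = 4*(-13) = -52)
V(W) = -52
36995 - V(-146) = 36995 - 1*(-52) = 36995 + 52 = 37047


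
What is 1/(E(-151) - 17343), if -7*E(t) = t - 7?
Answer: -7/121243 ≈ -5.7735e-5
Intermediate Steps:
E(t) = 1 - t/7 (E(t) = -(t - 7)/7 = -(-7 + t)/7 = 1 - t/7)
1/(E(-151) - 17343) = 1/((1 - ⅐*(-151)) - 17343) = 1/((1 + 151/7) - 17343) = 1/(158/7 - 17343) = 1/(-121243/7) = -7/121243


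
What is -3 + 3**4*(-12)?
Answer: -975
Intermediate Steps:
-3 + 3**4*(-12) = -3 + 81*(-12) = -3 - 972 = -975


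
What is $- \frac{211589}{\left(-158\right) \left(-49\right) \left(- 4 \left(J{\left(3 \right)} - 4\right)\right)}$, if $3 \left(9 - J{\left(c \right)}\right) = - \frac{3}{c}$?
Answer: $\frac{90681}{70784} \approx 1.2811$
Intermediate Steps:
$J{\left(c \right)} = 9 + \frac{1}{c}$ ($J{\left(c \right)} = 9 - \frac{\left(-3\right) \frac{1}{c}}{3} = 9 + \frac{1}{c}$)
$- \frac{211589}{\left(-158\right) \left(-49\right) \left(- 4 \left(J{\left(3 \right)} - 4\right)\right)} = - \frac{211589}{\left(-158\right) \left(-49\right) \left(- 4 \left(\left(9 + \frac{1}{3}\right) - 4\right)\right)} = - \frac{211589}{7742 \left(- 4 \left(\left(9 + \frac{1}{3}\right) - 4\right)\right)} = - \frac{211589}{7742 \left(- 4 \left(\frac{28}{3} - 4\right)\right)} = - \frac{211589}{7742 \left(\left(-4\right) \frac{16}{3}\right)} = - \frac{211589}{7742 \left(- \frac{64}{3}\right)} = - \frac{211589}{- \frac{495488}{3}} = \left(-211589\right) \left(- \frac{3}{495488}\right) = \frac{90681}{70784}$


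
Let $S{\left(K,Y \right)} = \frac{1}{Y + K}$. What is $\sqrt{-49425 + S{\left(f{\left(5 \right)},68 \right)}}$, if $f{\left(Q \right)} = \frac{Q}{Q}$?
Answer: $\frac{2 i \sqrt{58828089}}{69} \approx 222.32 i$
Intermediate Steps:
$f{\left(Q \right)} = 1$
$S{\left(K,Y \right)} = \frac{1}{K + Y}$
$\sqrt{-49425 + S{\left(f{\left(5 \right)},68 \right)}} = \sqrt{-49425 + \frac{1}{1 + 68}} = \sqrt{-49425 + \frac{1}{69}} = \sqrt{- \frac{3410324}{69}} = \frac{2 i \sqrt{58828089}}{69}$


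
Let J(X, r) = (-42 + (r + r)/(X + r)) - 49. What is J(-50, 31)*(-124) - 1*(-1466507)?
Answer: 28085717/19 ≈ 1.4782e+6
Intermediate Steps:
J(X, r) = -91 + 2*r/(X + r) (J(X, r) = (-42 + (2*r)/(X + r)) - 49 = (-42 + 2*r/(X + r)) - 49 = -91 + 2*r/(X + r))
J(-50, 31)*(-124) - 1*(-1466507) = ((-91*(-50) - 89*31)/(-50 + 31))*(-124) - 1*(-1466507) = ((4550 - 2759)/(-19))*(-124) + 1466507 = -1/19*1791*(-124) + 1466507 = -1791/19*(-124) + 1466507 = 222084/19 + 1466507 = 28085717/19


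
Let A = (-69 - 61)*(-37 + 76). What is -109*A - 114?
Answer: 552516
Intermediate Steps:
A = -5070 (A = -130*39 = -5070)
-109*A - 114 = -109*(-5070) - 114 = 552630 - 114 = 552516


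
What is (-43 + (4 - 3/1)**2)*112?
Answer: -4704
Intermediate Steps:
(-43 + (4 - 3/1)**2)*112 = (-43 + (4 - 3*1)**2)*112 = (-43 + (4 - 3)**2)*112 = (-43 + 1**2)*112 = (-43 + 1)*112 = -42*112 = -4704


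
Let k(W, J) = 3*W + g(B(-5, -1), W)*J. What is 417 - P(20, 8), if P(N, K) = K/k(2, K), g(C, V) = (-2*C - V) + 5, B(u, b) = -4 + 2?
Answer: 12923/31 ≈ 416.87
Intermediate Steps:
B(u, b) = -2
g(C, V) = 5 - V - 2*C (g(C, V) = (-V - 2*C) + 5 = 5 - V - 2*C)
k(W, J) = 3*W + J*(9 - W) (k(W, J) = 3*W + (5 - W - 2*(-2))*J = 3*W + (5 - W + 4)*J = 3*W + (9 - W)*J = 3*W + J*(9 - W))
P(N, K) = K/(6 + 7*K) (P(N, K) = K/(3*2 - K*(-9 + 2)) = K/(6 - 1*K*(-7)) = K/(6 + 7*K))
417 - P(20, 8) = 417 - 8/(6 + 7*8) = 417 - 8/(6 + 56) = 417 - 8/62 = 417 - 1*4/31 = 417 - 4/31 = 12923/31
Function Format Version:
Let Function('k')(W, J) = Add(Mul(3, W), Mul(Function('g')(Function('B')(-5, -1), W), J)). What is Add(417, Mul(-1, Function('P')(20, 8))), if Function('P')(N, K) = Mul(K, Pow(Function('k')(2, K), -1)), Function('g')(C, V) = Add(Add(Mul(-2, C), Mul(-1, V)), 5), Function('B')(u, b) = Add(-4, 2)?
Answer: Rational(12923, 31) ≈ 416.87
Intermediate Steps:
Function('B')(u, b) = -2
Function('g')(C, V) = Add(5, Mul(-1, V), Mul(-2, C)) (Function('g')(C, V) = Add(Add(Mul(-1, V), Mul(-2, C)), 5) = Add(5, Mul(-1, V), Mul(-2, C)))
Function('k')(W, J) = Add(Mul(3, W), Mul(J, Add(9, Mul(-1, W)))) (Function('k')(W, J) = Add(Mul(3, W), Mul(Add(5, Mul(-1, W), Mul(-2, -2)), J)) = Add(Mul(3, W), Mul(Add(5, Mul(-1, W), 4), J)) = Add(Mul(3, W), Mul(Add(9, Mul(-1, W)), J)) = Add(Mul(3, W), Mul(J, Add(9, Mul(-1, W)))))
Function('P')(N, K) = Mul(K, Pow(Add(6, Mul(7, K)), -1)) (Function('P')(N, K) = Mul(K, Pow(Add(Mul(3, 2), Mul(-1, K, Add(-9, 2))), -1)) = Mul(K, Pow(Add(6, Mul(-1, K, -7)), -1)) = Mul(K, Pow(Add(6, Mul(7, K)), -1)))
Add(417, Mul(-1, Function('P')(20, 8))) = Add(417, Mul(-1, Mul(8, Pow(Add(6, Mul(7, 8)), -1)))) = Add(417, Mul(-1, Mul(8, Pow(Add(6, 56), -1)))) = Add(417, Mul(-1, Mul(8, Pow(62, -1)))) = Add(417, Mul(-1, Mul(8, Rational(1, 62)))) = Add(417, Mul(-1, Rational(4, 31))) = Add(417, Rational(-4, 31)) = Rational(12923, 31)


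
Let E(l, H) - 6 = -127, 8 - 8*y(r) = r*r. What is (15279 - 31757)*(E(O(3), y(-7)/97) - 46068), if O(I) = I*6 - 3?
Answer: 761102342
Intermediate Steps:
y(r) = 1 - r²/8 (y(r) = 1 - r*r/8 = 1 - r²/8)
O(I) = -3 + 6*I (O(I) = 6*I - 3 = -3 + 6*I)
E(l, H) = -121 (E(l, H) = 6 - 127 = -121)
(15279 - 31757)*(E(O(3), y(-7)/97) - 46068) = (15279 - 31757)*(-121 - 46068) = -16478*(-46189) = 761102342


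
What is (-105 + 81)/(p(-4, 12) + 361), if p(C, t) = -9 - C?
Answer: -6/89 ≈ -0.067416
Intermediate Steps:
(-105 + 81)/(p(-4, 12) + 361) = (-105 + 81)/((-9 - 1*(-4)) + 361) = -24/((-9 + 4) + 361) = -24/(-5 + 361) = -24/356 = -24*1/356 = -6/89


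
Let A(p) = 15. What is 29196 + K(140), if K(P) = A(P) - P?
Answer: 29071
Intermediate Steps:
K(P) = 15 - P
29196 + K(140) = 29196 + (15 - 1*140) = 29196 + (15 - 140) = 29196 - 125 = 29071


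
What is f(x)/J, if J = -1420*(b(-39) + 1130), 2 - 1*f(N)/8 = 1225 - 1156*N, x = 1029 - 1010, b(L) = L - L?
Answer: -20741/200575 ≈ -0.10341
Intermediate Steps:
b(L) = 0
x = 19
f(N) = -9784 + 9248*N (f(N) = 16 - 8*(1225 - 1156*N) = 16 + (-9800 + 9248*N) = -9784 + 9248*N)
J = -1604600 (J = -1420*(0 + 1130) = -1420*1130 = -1604600)
f(x)/J = (-9784 + 9248*19)/(-1604600) = (-9784 + 175712)*(-1/1604600) = 165928*(-1/1604600) = -20741/200575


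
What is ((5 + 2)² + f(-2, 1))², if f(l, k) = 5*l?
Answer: 1521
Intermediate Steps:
((5 + 2)² + f(-2, 1))² = ((5 + 2)² + 5*(-2))² = (7² - 10)² = (49 - 10)² = 39² = 1521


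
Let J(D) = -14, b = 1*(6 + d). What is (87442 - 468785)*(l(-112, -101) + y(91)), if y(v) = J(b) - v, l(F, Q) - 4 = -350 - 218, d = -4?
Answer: 255118467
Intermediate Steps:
b = 2 (b = 1*(6 - 4) = 1*2 = 2)
l(F, Q) = -564 (l(F, Q) = 4 + (-350 - 218) = 4 - 568 = -564)
y(v) = -14 - v
(87442 - 468785)*(l(-112, -101) + y(91)) = (87442 - 468785)*(-564 + (-14 - 1*91)) = -381343*(-564 + (-14 - 91)) = -381343*(-564 - 105) = -381343*(-669) = 255118467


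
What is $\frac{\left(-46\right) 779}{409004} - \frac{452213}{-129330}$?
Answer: $\frac{22540314329}{6612060915} \approx 3.409$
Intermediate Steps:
$\frac{\left(-46\right) 779}{409004} - \frac{452213}{-129330} = \left(-35834\right) \frac{1}{409004} - - \frac{452213}{129330} = - \frac{17917}{204502} + \frac{452213}{129330} = \frac{22540314329}{6612060915}$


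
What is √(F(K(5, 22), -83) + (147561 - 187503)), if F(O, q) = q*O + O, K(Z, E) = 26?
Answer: I*√42074 ≈ 205.12*I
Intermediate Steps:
F(O, q) = O + O*q (F(O, q) = O*q + O = O + O*q)
√(F(K(5, 22), -83) + (147561 - 187503)) = √(26*(1 - 83) + (147561 - 187503)) = √(26*(-82) - 39942) = √(-2132 - 39942) = √(-42074) = I*√42074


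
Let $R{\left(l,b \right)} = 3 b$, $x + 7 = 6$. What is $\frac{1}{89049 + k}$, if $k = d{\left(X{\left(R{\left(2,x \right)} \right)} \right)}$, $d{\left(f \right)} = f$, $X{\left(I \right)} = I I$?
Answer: $\frac{1}{89058} \approx 1.1229 \cdot 10^{-5}$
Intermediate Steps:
$x = -1$ ($x = -7 + 6 = -1$)
$X{\left(I \right)} = I^{2}$
$k = 9$ ($k = \left(3 \left(-1\right)\right)^{2} = \left(-3\right)^{2} = 9$)
$\frac{1}{89049 + k} = \frac{1}{89049 + 9} = \frac{1}{89058}$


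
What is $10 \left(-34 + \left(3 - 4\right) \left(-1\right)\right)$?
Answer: $-330$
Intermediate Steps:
$10 \left(-34 + \left(3 - 4\right) \left(-1\right)\right) = 10 \left(-34 - -1\right) = 10 \left(-34 + 1\right) = 10 \left(-33\right) = -330$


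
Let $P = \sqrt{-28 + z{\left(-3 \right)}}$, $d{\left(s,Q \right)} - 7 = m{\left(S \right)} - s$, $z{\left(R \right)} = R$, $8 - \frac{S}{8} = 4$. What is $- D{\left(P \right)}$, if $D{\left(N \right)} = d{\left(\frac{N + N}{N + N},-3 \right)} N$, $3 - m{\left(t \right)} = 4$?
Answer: $- 5 i \sqrt{31} \approx - 27.839 i$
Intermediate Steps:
$S = 32$ ($S = 64 - 32 = 32$)
$m{\left(t \right)} = -1$ ($m{\left(t \right)} = 3 - 4 = -1$)
$d{\left(s,Q \right)} = 6 - s$ ($d{\left(s,Q \right)} = 7 - \left(1 + s\right) = 6 - s$)
$P = i \sqrt{31}$ ($P = \sqrt{-28 - 3} = \sqrt{-31} = i \sqrt{31} \approx 5.5678 i$)
$D{\left(N \right)} = 5 N$ ($D{\left(N \right)} = \left(6 - \frac{N + N}{N + N}\right) N = \left(6 - \frac{2 N}{2 N}\right) N = \left(6 - 2 N \frac{1}{2 N}\right) N = \left(6 - 1\right) N = 5 N$)
$- D{\left(P \right)} = - 5 i \sqrt{31}$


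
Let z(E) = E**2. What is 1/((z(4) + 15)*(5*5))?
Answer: 1/775 ≈ 0.0012903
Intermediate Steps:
1/((z(4) + 15)*(5*5)) = 1/((4**2 + 15)*(5*5)) = 1/((16 + 15)*25) = 1/(31*25) = 1/775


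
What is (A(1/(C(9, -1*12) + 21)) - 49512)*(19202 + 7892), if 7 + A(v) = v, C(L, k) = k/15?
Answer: -135508310916/101 ≈ -1.3417e+9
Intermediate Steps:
C(L, k) = k/15 (C(L, k) = k*(1/15) = k/15)
A(v) = -7 + v
(A(1/(C(9, -1*12) + 21)) - 49512)*(19202 + 7892) = ((-7 + 1/((-1*12)/15 + 21)) - 49512)*(19202 + 7892) = ((-7 + 1/((1/15)*(-12) + 21)) - 49512)*27094 = ((-7 + 1/(-⅘ + 21)) - 49512)*27094 = ((-7 + 1/(101/5)) - 49512)*27094 = ((-7 + 5/101) - 49512)*27094 = (-702/101 - 49512)*27094 = -5001414/101*27094 = -135508310916/101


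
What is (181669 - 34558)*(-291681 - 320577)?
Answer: -90069886638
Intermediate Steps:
(181669 - 34558)*(-291681 - 320577) = 147111*(-612258) = -90069886638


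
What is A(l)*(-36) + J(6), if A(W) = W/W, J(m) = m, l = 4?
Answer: -30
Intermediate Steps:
A(W) = 1
A(l)*(-36) + J(6) = 1*(-36) + 6 = -36 + 6 = -30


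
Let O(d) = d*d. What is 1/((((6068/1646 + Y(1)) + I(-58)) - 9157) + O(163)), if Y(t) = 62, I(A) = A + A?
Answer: 823/14288668 ≈ 5.7598e-5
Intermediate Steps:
I(A) = 2*A
O(d) = d²
1/((((6068/1646 + Y(1)) + I(-58)) - 9157) + O(163)) = 1/((((6068/1646 + 62) + 2*(-58)) - 9157) + 163²) = 1/((((6068*(1/1646) + 62) - 116) - 9157) + 26569) = 1/((((3034/823 + 62) - 116) - 9157) + 26569) = 1/(((54060/823 - 116) - 9157) + 26569) = 1/((-41408/823 - 9157) + 26569) = 1/(-7577619/823 + 26569) = 1/(14288668/823) = 823/14288668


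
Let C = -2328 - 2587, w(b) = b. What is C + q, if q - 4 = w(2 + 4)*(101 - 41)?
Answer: -4551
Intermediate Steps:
q = 364 (q = 4 + (2 + 4)*(101 - 41) = 4 + 6*60 = 4 + 360 = 364)
C = -4915
C + q = -4915 + 364 = -4551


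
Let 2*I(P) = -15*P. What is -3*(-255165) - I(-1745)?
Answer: 1504815/2 ≈ 7.5241e+5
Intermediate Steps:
I(P) = -15*P/2 (I(P) = (-15*P)/2 = -15*P/2)
-3*(-255165) - I(-1745) = -3*(-255165) - (-15)*(-1745)/2 = 765495 - 1*26175/2 = 765495 - 26175/2 = 1504815/2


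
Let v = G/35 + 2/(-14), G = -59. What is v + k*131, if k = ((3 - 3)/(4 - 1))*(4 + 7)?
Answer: -64/35 ≈ -1.8286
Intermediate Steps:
v = -64/35 (v = -59/35 + 2/(-14) = -59*1/35 + 2*(-1/14) = -59/35 - ⅐ = -64/35 ≈ -1.8286)
k = 0 (k = (0/3)*11 = (0*(⅓))*11 = 0*11 = 0)
v + k*131 = -64/35 + 0*131 = -64/35 + 0 = -64/35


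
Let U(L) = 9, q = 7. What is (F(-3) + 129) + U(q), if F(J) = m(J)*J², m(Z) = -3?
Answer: 111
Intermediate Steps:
F(J) = -3*J²
(F(-3) + 129) + U(q) = (-3*(-3)² + 129) + 9 = (-3*9 + 129) + 9 = (-27 + 129) + 9 = 102 + 9 = 111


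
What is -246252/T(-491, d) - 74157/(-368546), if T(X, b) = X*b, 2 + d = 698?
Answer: 2418693878/2623863247 ≈ 0.92181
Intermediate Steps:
d = 696 (d = -2 + 698 = 696)
-246252/T(-491, d) - 74157/(-368546) = -246252/((-491*696)) - 74157/(-368546) = -246252/(-341736) - 74157*(-1/368546) = -246252*(-1/341736) + 74157/368546 = 20521/28478 + 74157/368546 = 2418693878/2623863247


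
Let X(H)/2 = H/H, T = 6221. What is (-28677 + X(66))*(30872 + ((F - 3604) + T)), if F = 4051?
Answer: -1076459500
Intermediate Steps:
X(H) = 2 (X(H) = 2*(H/H) = 2*1 = 2)
(-28677 + X(66))*(30872 + ((F - 3604) + T)) = (-28677 + 2)*(30872 + ((4051 - 3604) + 6221)) = -28675*(30872 + (447 + 6221)) = -28675*(30872 + 6668) = -28675*37540 = -1076459500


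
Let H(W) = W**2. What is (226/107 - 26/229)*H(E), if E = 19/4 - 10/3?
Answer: 1179409/294036 ≈ 4.0111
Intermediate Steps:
E = 17/12 (E = 19*(1/4) - 10*1/3 = 19/4 - 10/3 = 17/12 ≈ 1.4167)
(226/107 - 26/229)*H(E) = (226/107 - 26/229)*(17/12)**2 = (226*(1/107) - 26*1/229)*(289/144) = (226/107 - 26/229)*(289/144) = (48972/24503)*(289/144) = 1179409/294036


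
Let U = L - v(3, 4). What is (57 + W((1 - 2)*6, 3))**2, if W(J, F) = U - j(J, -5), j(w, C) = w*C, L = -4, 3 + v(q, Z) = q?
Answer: 529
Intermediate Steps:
v(q, Z) = -3 + q
j(w, C) = C*w
U = -4 (U = -4 - (-3 + 3) = -4 - 1*0 = -4 + 0 = -4)
W(J, F) = -4 + 5*J (W(J, F) = -4 - (-5)*J = -4 + 5*J)
(57 + W((1 - 2)*6, 3))**2 = (57 + (-4 + 5*((1 - 2)*6)))**2 = (57 + (-4 + 5*(-1*6)))**2 = (57 + (-4 + 5*(-6)))**2 = (57 + (-4 - 30))**2 = (57 - 34)**2 = 23**2 = 529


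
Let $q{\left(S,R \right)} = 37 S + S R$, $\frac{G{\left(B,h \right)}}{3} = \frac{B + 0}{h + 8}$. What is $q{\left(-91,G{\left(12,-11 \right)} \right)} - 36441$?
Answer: $-38716$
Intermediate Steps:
$G{\left(B,h \right)} = \frac{3 B}{8 + h}$ ($G{\left(B,h \right)} = 3 \frac{B + 0}{h + 8} = 3 \frac{B}{8 + h} = \frac{3 B}{8 + h}$)
$q{\left(S,R \right)} = 37 S + R S$
$q{\left(-91,G{\left(12,-11 \right)} \right)} - 36441 = - 91 \left(37 + 3 \cdot 12 \frac{1}{8 - 11}\right) - 36441 = - 91 \left(37 + 3 \cdot 12 \frac{1}{-3}\right) - 36441 = - 91 \left(37 + 3 \cdot 12 \left(- \frac{1}{3}\right)\right) - 36441 = - 91 \left(37 - 12\right) - 36441 = \left(-91\right) 25 - 36441 = -2275 - 36441 = -38716$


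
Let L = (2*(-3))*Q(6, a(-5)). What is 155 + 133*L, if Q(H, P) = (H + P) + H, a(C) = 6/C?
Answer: -42317/5 ≈ -8463.4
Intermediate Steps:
Q(H, P) = P + 2*H
L = -324/5 (L = (2*(-3))*(6/(-5) + 2*6) = -6*(6*(-⅕) + 12) = -6*(-6/5 + 12) = -6*54/5 = -324/5 ≈ -64.800)
155 + 133*L = 155 + 133*(-324/5) = 155 - 43092/5 = -42317/5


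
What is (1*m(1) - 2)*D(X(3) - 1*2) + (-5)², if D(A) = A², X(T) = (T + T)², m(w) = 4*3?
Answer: 11585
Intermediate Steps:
m(w) = 12
X(T) = 4*T² (X(T) = (2*T)² = 4*T²)
(1*m(1) - 2)*D(X(3) - 1*2) + (-5)² = (1*12 - 2)*(4*3² - 1*2)² + (-5)² = (12 - 2)*(4*9 - 2)² + 25 = 10*(36 - 2)² + 25 = 10*34² + 25 = 10*1156 + 25 = 11560 + 25 = 11585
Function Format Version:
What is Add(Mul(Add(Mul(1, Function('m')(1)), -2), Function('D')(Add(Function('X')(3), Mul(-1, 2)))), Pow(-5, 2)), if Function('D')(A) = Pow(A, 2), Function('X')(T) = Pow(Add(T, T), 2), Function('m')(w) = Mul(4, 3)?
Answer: 11585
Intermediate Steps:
Function('m')(w) = 12
Function('X')(T) = Mul(4, Pow(T, 2)) (Function('X')(T) = Pow(Mul(2, T), 2) = Mul(4, Pow(T, 2)))
Add(Mul(Add(Mul(1, Function('m')(1)), -2), Function('D')(Add(Function('X')(3), Mul(-1, 2)))), Pow(-5, 2)) = Add(Mul(Add(Mul(1, 12), -2), Pow(Add(Mul(4, Pow(3, 2)), Mul(-1, 2)), 2)), Pow(-5, 2)) = Add(Mul(Add(12, -2), Pow(Add(Mul(4, 9), -2), 2)), 25) = Add(Mul(10, Pow(Add(36, -2), 2)), 25) = Add(Mul(10, Pow(34, 2)), 25) = Add(Mul(10, 1156), 25) = Add(11560, 25) = 11585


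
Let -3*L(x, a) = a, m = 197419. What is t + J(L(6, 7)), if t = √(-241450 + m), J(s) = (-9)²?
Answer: 81 + I*√44031 ≈ 81.0 + 209.84*I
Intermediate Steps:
L(x, a) = -a/3
J(s) = 81
t = I*√44031 (t = √(-241450 + 197419) = √(-44031) = I*√44031 ≈ 209.84*I)
t + J(L(6, 7)) = I*√44031 + 81 = 81 + I*√44031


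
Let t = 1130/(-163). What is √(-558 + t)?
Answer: 2*I*√3752423/163 ≈ 23.768*I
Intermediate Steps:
t = -1130/163 (t = 1130*(-1/163) = -1130/163 ≈ -6.9325)
√(-558 + t) = √(-558 - 1130/163) = √(-92084/163) = 2*I*√3752423/163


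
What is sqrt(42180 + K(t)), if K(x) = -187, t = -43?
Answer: 7*sqrt(857) ≈ 204.92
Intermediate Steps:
sqrt(42180 + K(t)) = sqrt(42180 - 187) = sqrt(41993) = 7*sqrt(857)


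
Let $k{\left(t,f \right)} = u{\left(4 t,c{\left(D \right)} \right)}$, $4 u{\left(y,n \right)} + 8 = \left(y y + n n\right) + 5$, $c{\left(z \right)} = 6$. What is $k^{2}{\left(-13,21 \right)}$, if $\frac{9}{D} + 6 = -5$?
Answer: $\frac{7491169}{16} \approx 4.682 \cdot 10^{5}$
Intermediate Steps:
$D = - \frac{9}{11}$ ($D = \frac{9}{-6 - 5} = \frac{9}{-11} = 9 \left(- \frac{1}{11}\right) = - \frac{9}{11} \approx -0.81818$)
$u{\left(y,n \right)} = - \frac{3}{4} + \frac{n^{2}}{4} + \frac{y^{2}}{4}$ ($u{\left(y,n \right)} = -2 + \frac{\left(y y + n n\right) + 5}{4} = -2 + \frac{\left(y^{2} + n^{2}\right) + 5}{4} = -2 + \frac{\left(n^{2} + y^{2}\right) + 5}{4} = -2 + \frac{5 + n^{2} + y^{2}}{4} = -2 + \left(\frac{5}{4} + \frac{n^{2}}{4} + \frac{y^{2}}{4}\right) = - \frac{3}{4} + \frac{n^{2}}{4} + \frac{y^{2}}{4}$)
$k{\left(t,f \right)} = \frac{33}{4} + 4 t^{2}$ ($k{\left(t,f \right)} = - \frac{3}{4} + \frac{6^{2}}{4} + \frac{\left(4 t\right)^{2}}{4} = - \frac{3}{4} + \frac{1}{4} \cdot 36 + \frac{16 t^{2}}{4} = - \frac{3}{4} + 9 + 4 t^{2} = \frac{33}{4} + 4 t^{2}$)
$k^{2}{\left(-13,21 \right)} = \left(\frac{33}{4} + 4 \left(-13\right)^{2}\right)^{2} = \left(\frac{33}{4} + 4 \cdot 169\right)^{2} = \left(\frac{33}{4} + 676\right)^{2} = \left(\frac{2737}{4}\right)^{2} = \frac{7491169}{16}$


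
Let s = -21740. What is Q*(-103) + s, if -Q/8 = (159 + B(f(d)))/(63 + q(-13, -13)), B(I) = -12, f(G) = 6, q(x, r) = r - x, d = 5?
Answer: -59452/3 ≈ -19817.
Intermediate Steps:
Q = -56/3 (Q = -8*(159 - 12)/(63 + (-13 - 1*(-13))) = -1176/(63 + (-13 + 13)) = -1176/(63 + 0) = -1176/63 = -8*7/3 = -56/3 ≈ -18.667)
Q*(-103) + s = -56/3*(-103) - 21740 = 5768/3 - 21740 = -59452/3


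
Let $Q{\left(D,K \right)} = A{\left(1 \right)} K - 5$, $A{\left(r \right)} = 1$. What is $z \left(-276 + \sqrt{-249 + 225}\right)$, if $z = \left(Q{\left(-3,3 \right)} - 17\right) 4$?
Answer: $20976 - 152 i \sqrt{6} \approx 20976.0 - 372.32 i$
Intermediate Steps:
$Q{\left(D,K \right)} = -5 + K$ ($Q{\left(D,K \right)} = 1 K - 5 = K - 5 = -5 + K$)
$z = -76$ ($z = \left(\left(-5 + 3\right) - 17\right) 4 = \left(-2 - 17\right) 4 = \left(-19\right) 4 = -76$)
$z \left(-276 + \sqrt{-249 + 225}\right) = - 76 \left(-276 + \sqrt{-249 + 225}\right) = - 76 \left(-276 + \sqrt{-24}\right) = - 76 \left(-276 + 2 i \sqrt{6}\right) = 20976 - 152 i \sqrt{6}$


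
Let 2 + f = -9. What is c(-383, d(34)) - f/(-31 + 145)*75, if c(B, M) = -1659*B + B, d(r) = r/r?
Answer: 24130807/38 ≈ 6.3502e+5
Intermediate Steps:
f = -11 (f = -2 - 9 = -11)
d(r) = 1
c(B, M) = -1658*B
c(-383, d(34)) - f/(-31 + 145)*75 = -1658*(-383) - -11/(-31 + 145)*75 = 635014 - -11/114*75 = 635014 - (1/114)*(-11)*75 = 635014 - (-11)*75/114 = 635014 - 1*(-275/38) = 635014 + 275/38 = 24130807/38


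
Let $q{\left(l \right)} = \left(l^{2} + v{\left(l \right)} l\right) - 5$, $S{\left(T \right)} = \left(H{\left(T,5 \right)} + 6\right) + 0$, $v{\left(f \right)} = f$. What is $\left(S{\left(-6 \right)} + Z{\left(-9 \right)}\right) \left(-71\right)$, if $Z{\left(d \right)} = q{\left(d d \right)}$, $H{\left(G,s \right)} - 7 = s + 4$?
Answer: $-932869$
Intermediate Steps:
$H{\left(G,s \right)} = 11 + s$ ($H{\left(G,s \right)} = 7 + \left(s + 4\right) = 7 + \left(4 + s\right) = 11 + s$)
$S{\left(T \right)} = 22$ ($S{\left(T \right)} = \left(\left(11 + 5\right) + 6\right) + 0 = \left(16 + 6\right) + 0 = 22 + 0 = 22$)
$q{\left(l \right)} = -5 + 2 l^{2}$ ($q{\left(l \right)} = \left(l^{2} + l l\right) - 5 = \left(l^{2} + l^{2}\right) - 5 = 2 l^{2} - 5 = -5 + 2 l^{2}$)
$Z{\left(d \right)} = -5 + 2 d^{4}$ ($Z{\left(d \right)} = -5 + 2 \left(d d\right)^{2} = -5 + 2 \left(d^{2}\right)^{2} = -5 + 2 d^{4}$)
$\left(S{\left(-6 \right)} + Z{\left(-9 \right)}\right) \left(-71\right) = \left(22 - \left(5 - 2 \left(-9\right)^{4}\right)\right) \left(-71\right) = \left(22 + \left(-5 + 2 \cdot 6561\right)\right) \left(-71\right) = \left(22 + \left(-5 + 13122\right)\right) \left(-71\right) = \left(22 + 13117\right) \left(-71\right) = 13139 \left(-71\right) = -932869$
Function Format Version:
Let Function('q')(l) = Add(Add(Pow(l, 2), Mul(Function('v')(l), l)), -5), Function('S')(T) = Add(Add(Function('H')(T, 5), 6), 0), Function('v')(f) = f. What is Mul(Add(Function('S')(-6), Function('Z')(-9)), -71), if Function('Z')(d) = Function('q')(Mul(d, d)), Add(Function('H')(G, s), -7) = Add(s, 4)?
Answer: -932869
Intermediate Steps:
Function('H')(G, s) = Add(11, s) (Function('H')(G, s) = Add(7, Add(s, 4)) = Add(7, Add(4, s)) = Add(11, s))
Function('S')(T) = 22 (Function('S')(T) = Add(Add(Add(11, 5), 6), 0) = Add(Add(16, 6), 0) = Add(22, 0) = 22)
Function('q')(l) = Add(-5, Mul(2, Pow(l, 2))) (Function('q')(l) = Add(Add(Pow(l, 2), Mul(l, l)), -5) = Add(Add(Pow(l, 2), Pow(l, 2)), -5) = Add(Mul(2, Pow(l, 2)), -5) = Add(-5, Mul(2, Pow(l, 2))))
Function('Z')(d) = Add(-5, Mul(2, Pow(d, 4))) (Function('Z')(d) = Add(-5, Mul(2, Pow(Mul(d, d), 2))) = Add(-5, Mul(2, Pow(Pow(d, 2), 2))) = Add(-5, Mul(2, Pow(d, 4))))
Mul(Add(Function('S')(-6), Function('Z')(-9)), -71) = Mul(Add(22, Add(-5, Mul(2, Pow(-9, 4)))), -71) = Mul(Add(22, Add(-5, Mul(2, 6561))), -71) = Mul(Add(22, Add(-5, 13122)), -71) = Mul(Add(22, 13117), -71) = Mul(13139, -71) = -932869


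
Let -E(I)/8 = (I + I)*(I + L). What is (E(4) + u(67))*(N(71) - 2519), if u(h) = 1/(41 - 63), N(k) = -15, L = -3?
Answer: 1785203/11 ≈ 1.6229e+5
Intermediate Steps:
E(I) = -16*I*(-3 + I) (E(I) = -8*(I + I)*(I - 3) = -8*2*I*(-3 + I) = -16*I*(-3 + I))
u(h) = -1/22 (u(h) = 1/(-22) = -1/22)
(E(4) + u(67))*(N(71) - 2519) = (16*4*(3 - 1*4) - 1/22)*(-15 - 2519) = (16*4*(3 - 4) - 1/22)*(-2534) = (16*4*(-1) - 1/22)*(-2534) = (-64 - 1/22)*(-2534) = -1409/22*(-2534) = 1785203/11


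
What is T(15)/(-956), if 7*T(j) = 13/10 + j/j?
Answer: -23/66920 ≈ -0.00034369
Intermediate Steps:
T(j) = 23/70 (T(j) = (13/10 + j/j)/7 = (13*(1/10) + 1)/7 = (13/10 + 1)/7 = (1/7)*(23/10) = 23/70)
T(15)/(-956) = (23/70)/(-956) = (23/70)*(-1/956) = -23/66920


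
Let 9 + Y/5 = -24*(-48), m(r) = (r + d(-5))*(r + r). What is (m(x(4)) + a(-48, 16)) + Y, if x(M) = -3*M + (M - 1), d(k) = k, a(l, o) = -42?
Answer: 5925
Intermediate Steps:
x(M) = -1 - 2*M (x(M) = -3*M + (-1 + M) = -1 - 2*M)
m(r) = 2*r*(-5 + r) (m(r) = (r - 5)*(r + r) = (-5 + r)*(2*r) = 2*r*(-5 + r))
Y = 5715 (Y = -45 + 5*(-24*(-48)) = -45 + 5*1152 = -45 + 5760 = 5715)
(m(x(4)) + a(-48, 16)) + Y = (2*(-1 - 2*4)*(-5 + (-1 - 2*4)) - 42) + 5715 = (2*(-1 - 8)*(-5 + (-1 - 8)) - 42) + 5715 = (2*(-9)*(-5 - 9) - 42) + 5715 = (2*(-9)*(-14) - 42) + 5715 = (252 - 42) + 5715 = 210 + 5715 = 5925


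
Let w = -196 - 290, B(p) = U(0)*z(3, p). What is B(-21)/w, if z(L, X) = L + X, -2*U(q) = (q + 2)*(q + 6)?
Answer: -2/9 ≈ -0.22222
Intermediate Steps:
U(q) = -(2 + q)*(6 + q)/2 (U(q) = -(q + 2)*(q + 6)/2 = -(2 + q)*(6 + q)/2)
B(p) = -18 - 6*p (B(p) = (-6 - 4*0 - ½*0²)*(3 + p) = (-6 + 0 - ½*0)*(3 + p) = (-6 + 0 + 0)*(3 + p) = -6*(3 + p) = -18 - 6*p)
w = -486
B(-21)/w = (-18 - 6*(-21))/(-486) = (-18 + 126)*(-1/486) = 108*(-1/486) = -2/9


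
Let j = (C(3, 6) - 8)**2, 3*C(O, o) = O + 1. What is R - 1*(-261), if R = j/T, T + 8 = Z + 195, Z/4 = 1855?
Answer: 17869243/68463 ≈ 261.01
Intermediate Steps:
Z = 7420 (Z = 4*1855 = 7420)
C(O, o) = 1/3 + O/3 (C(O, o) = (O + 1)/3 = (1 + O)/3 = 1/3 + O/3)
T = 7607 (T = -8 + (7420 + 195) = -8 + 7615 = 7607)
j = 400/9 (j = ((1/3 + (1/3)*3) - 8)**2 = ((1/3 + 1) - 8)**2 = (4/3 - 8)**2 = (-20/3)**2 = 400/9 ≈ 44.444)
R = 400/68463 (R = (400/9)/7607 = (400/9)*(1/7607) = 400/68463 ≈ 0.0058426)
R - 1*(-261) = 400/68463 - 1*(-261) = 400/68463 + 261 = 17869243/68463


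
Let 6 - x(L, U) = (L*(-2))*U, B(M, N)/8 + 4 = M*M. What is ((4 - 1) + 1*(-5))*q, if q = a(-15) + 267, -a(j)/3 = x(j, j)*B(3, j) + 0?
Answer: 108906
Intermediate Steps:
B(M, N) = -32 + 8*M² (B(M, N) = -32 + 8*(M*M) = -32 + 8*M²)
x(L, U) = 6 + 2*L*U (x(L, U) = 6 - L*(-2)*U = 6 - (-2*L)*U = 6 - (-2)*L*U = 6 + 2*L*U)
a(j) = -720 - 240*j² (a(j) = -3*((6 + 2*j*j)*(-32 + 8*3²) + 0) = -3*((6 + 2*j²)*(-32 + 8*9) + 0) = -3*((6 + 2*j²)*(-32 + 72) + 0) = -3*((6 + 2*j²)*40 + 0) = -3*((240 + 80*j²) + 0) = -3*(240 + 80*j²) = -720 - 240*j²)
q = -54453 (q = (-720 - 240*(-15)²) + 267 = (-720 - 240*225) + 267 = (-720 - 54000) + 267 = -54720 + 267 = -54453)
((4 - 1) + 1*(-5))*q = ((4 - 1) + 1*(-5))*(-54453) = (3 - 5)*(-54453) = -2*(-54453) = 108906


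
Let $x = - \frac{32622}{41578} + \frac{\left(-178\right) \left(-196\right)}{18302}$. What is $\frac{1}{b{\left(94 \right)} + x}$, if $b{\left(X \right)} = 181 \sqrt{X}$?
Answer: $- \frac{40593698635208345}{111452325616867626520389} + \frac{6550627198099817101 \sqrt{94}}{111452325616867626520389} \approx 0.00056948$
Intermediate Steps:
$x = \frac{213381355}{190240139}$ ($x = \left(-32622\right) \frac{1}{41578} + 34888 \cdot \frac{1}{18302} = - \frac{16311}{20789} + \frac{17444}{9151} = \frac{213381355}{190240139} \approx 1.1216$)
$\frac{1}{b{\left(94 \right)} + x} = \frac{1}{181 \sqrt{94} + \frac{213381355}{190240139}} = \frac{1}{\frac{213381355}{190240139} + 181 \sqrt{94}}$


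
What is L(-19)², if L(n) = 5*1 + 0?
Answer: 25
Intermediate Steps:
L(n) = 5 (L(n) = 5 + 0 = 5)
L(-19)² = 5² = 25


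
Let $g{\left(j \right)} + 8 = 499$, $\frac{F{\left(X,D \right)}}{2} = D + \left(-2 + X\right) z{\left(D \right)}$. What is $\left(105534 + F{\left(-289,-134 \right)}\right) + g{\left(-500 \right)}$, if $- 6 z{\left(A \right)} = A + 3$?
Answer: $93050$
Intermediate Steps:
$z{\left(A \right)} = - \frac{1}{2} - \frac{A}{6}$ ($z{\left(A \right)} = - \frac{A + 3}{6} = - \frac{3 + A}{6} = - \frac{1}{2} - \frac{A}{6}$)
$F{\left(X,D \right)} = 2 D + 2 \left(-2 + X\right) \left(- \frac{1}{2} - \frac{D}{6}\right)$ ($F{\left(X,D \right)} = 2 \left(D + \left(-2 + X\right) \left(- \frac{1}{2} - \frac{D}{6}\right)\right) = 2 D + 2 \left(-2 + X\right) \left(- \frac{1}{2} - \frac{D}{6}\right)$)
$g{\left(j \right)} = 491$ ($g{\left(j \right)} = -8 + 499 = 491$)
$\left(105534 + F{\left(-289,-134 \right)}\right) + g{\left(-500 \right)} = \left(105534 + \left(2 + \frac{8}{3} \left(-134\right) - - \frac{289 \left(3 - 134\right)}{3}\right)\right) + 491 = \left(105534 - \left(\frac{1066}{3} + \frac{37859}{3}\right)\right) + 491 = \left(105534 - 12975\right) + 491 = 92559 + 491 = 93050$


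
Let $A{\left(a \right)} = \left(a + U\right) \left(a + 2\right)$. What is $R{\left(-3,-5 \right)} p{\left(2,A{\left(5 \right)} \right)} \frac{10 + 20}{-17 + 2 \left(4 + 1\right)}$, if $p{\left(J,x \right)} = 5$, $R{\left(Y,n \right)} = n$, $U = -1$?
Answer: $\frac{750}{7} \approx 107.14$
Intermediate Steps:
$A{\left(a \right)} = \left(-1 + a\right) \left(2 + a\right)$ ($A{\left(a \right)} = \left(a - 1\right) \left(a + 2\right) = \left(-1 + a\right) \left(2 + a\right)$)
$R{\left(-3,-5 \right)} p{\left(2,A{\left(5 \right)} \right)} \frac{10 + 20}{-17 + 2 \left(4 + 1\right)} = \left(-5\right) 5 \frac{10 + 20}{-17 + 2 \left(4 + 1\right)} = - 25 \frac{30}{-17 + 2 \cdot 5} = - 25 \frac{30}{-17 + 10} = - 25 \frac{30}{-7} = - 25 \cdot 30 \left(- \frac{1}{7}\right) = \left(-25\right) \left(- \frac{30}{7}\right) = \frac{750}{7}$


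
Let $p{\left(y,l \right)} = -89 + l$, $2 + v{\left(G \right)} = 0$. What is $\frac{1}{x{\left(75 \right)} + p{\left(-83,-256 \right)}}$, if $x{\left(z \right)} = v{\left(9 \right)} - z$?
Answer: $- \frac{1}{422} \approx -0.0023697$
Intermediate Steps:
$v{\left(G \right)} = -2$ ($v{\left(G \right)} = -2 + 0 = -2$)
$x{\left(z \right)} = -2 - z$
$\frac{1}{x{\left(75 \right)} + p{\left(-83,-256 \right)}} = \frac{1}{\left(-2 - 75\right) - 345} = \frac{1}{-77 - 345} = \frac{1}{-422} = - \frac{1}{422}$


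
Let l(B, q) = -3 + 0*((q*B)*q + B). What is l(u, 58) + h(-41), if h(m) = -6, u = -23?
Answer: -9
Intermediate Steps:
l(B, q) = -3 (l(B, q) = -3 + 0*((B*q)*q + B) = -3 + 0*(B*q**2 + B) = -3 + 0*(B + B*q**2) = -3 + 0 = -3)
l(u, 58) + h(-41) = -3 - 6 = -9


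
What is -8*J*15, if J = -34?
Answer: 4080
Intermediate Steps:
-8*J*15 = -8*(-34)*15 = 272*15 = 4080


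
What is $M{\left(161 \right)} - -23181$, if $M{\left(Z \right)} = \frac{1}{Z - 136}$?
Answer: $\frac{579526}{25} \approx 23181.0$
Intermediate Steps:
$M{\left(Z \right)} = \frac{1}{-136 + Z}$
$M{\left(161 \right)} - -23181 = \frac{1}{-136 + 161} - -23181 = \frac{1}{25} + 23181 = \frac{579526}{25}$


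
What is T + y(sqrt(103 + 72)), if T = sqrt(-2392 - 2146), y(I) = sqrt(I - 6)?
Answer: sqrt(-6 + 5*sqrt(7)) + I*sqrt(4538) ≈ 2.6886 + 67.365*I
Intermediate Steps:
y(I) = sqrt(-6 + I)
T = I*sqrt(4538) (T = sqrt(-4538) = I*sqrt(4538) ≈ 67.365*I)
T + y(sqrt(103 + 72)) = I*sqrt(4538) + sqrt(-6 + sqrt(103 + 72)) = I*sqrt(4538) + sqrt(-6 + sqrt(175)) = I*sqrt(4538) + sqrt(-6 + 5*sqrt(7)) = sqrt(-6 + 5*sqrt(7)) + I*sqrt(4538)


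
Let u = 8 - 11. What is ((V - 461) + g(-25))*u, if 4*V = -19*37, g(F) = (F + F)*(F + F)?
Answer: -22359/4 ≈ -5589.8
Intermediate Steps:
g(F) = 4*F**2 (g(F) = (2*F)*(2*F) = 4*F**2)
u = -3
V = -703/4 (V = (-19*37)/4 = (1/4)*(-703) = -703/4 ≈ -175.75)
((V - 461) + g(-25))*u = ((-703/4 - 461) + 4*(-25)**2)*(-3) = (-2547/4 + 4*625)*(-3) = (-2547/4 + 2500)*(-3) = (7453/4)*(-3) = -22359/4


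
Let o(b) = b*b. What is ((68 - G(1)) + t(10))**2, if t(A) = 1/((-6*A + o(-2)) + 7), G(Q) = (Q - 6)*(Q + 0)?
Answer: 12787776/2401 ≈ 5326.0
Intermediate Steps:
o(b) = b**2
G(Q) = Q*(-6 + Q) (G(Q) = (-6 + Q)*Q = Q*(-6 + Q))
t(A) = 1/(11 - 6*A) (t(A) = 1/((-6*A + (-2)**2) + 7) = 1/((-6*A + 4) + 7) = 1/((4 - 6*A) + 7) = 1/(11 - 6*A))
((68 - G(1)) + t(10))**2 = ((68 - (-6 + 1)) + 1/(11 - 6*10))**2 = ((68 - (-5)) + 1/(11 - 60))**2 = ((68 - 1*(-5)) + 1/(-49))**2 = ((68 + 5) - 1/49)**2 = (73 - 1/49)**2 = (3576/49)**2 = 12787776/2401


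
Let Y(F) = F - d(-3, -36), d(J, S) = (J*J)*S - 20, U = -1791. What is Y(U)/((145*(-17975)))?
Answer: 1447/2606375 ≈ 0.00055518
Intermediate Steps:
d(J, S) = -20 + S*J² (d(J, S) = J²*S - 20 = S*J² - 20 = -20 + S*J²)
Y(F) = 344 + F (Y(F) = F - (-20 - 36*(-3)²) = F - (-20 - 36*9) = F - (-20 - 324) = F - 1*(-344) = F + 344 = 344 + F)
Y(U)/((145*(-17975))) = (344 - 1791)/((145*(-17975))) = -1447/(-2606375) = -1447*(-1/2606375) = 1447/2606375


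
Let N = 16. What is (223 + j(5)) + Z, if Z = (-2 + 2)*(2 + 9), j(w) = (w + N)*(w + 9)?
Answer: 517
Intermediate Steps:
j(w) = (9 + w)*(16 + w) (j(w) = (w + 16)*(w + 9) = (16 + w)*(9 + w) = (9 + w)*(16 + w))
Z = 0 (Z = 0*11 = 0)
(223 + j(5)) + Z = (223 + (144 + 5² + 25*5)) + 0 = (223 + (144 + 25 + 125)) + 0 = (223 + 294) + 0 = 517 + 0 = 517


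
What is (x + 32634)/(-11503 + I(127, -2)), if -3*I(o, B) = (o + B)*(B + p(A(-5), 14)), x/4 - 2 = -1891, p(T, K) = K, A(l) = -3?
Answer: -25078/12003 ≈ -2.0893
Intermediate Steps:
x = -7556 (x = 8 + 4*(-1891) = 8 - 7564 = -7556)
I(o, B) = -(14 + B)*(B + o)/3 (I(o, B) = -(o + B)*(B + 14)/3 = -(B + o)*(14 + B)/3 = -(14 + B)*(B + o)/3)
(x + 32634)/(-11503 + I(127, -2)) = (-7556 + 32634)/(-11503 + (-14/3*(-2) - 14/3*127 - 1/3*(-2)**2 - 1/3*(-2)*127)) = 25078/(-11503 + (28/3 - 1778/3 - 1/3*4 + 254/3)) = 25078/(-11503 + (28/3 - 1778/3 - 4/3 + 254/3)) = 25078/(-11503 - 500) = 25078/(-12003) = 25078*(-1/12003) = -25078/12003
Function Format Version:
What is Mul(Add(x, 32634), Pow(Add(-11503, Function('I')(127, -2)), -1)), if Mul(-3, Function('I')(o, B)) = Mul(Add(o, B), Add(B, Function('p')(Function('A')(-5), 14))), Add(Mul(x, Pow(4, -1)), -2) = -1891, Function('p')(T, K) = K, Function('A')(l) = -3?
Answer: Rational(-25078, 12003) ≈ -2.0893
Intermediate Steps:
x = -7556 (x = Add(8, Mul(4, -1891)) = Add(8, -7564) = -7556)
Function('I')(o, B) = Mul(Rational(-1, 3), Add(14, B), Add(B, o)) (Function('I')(o, B) = Mul(Rational(-1, 3), Mul(Add(o, B), Add(B, 14))) = Mul(Rational(-1, 3), Mul(Add(B, o), Add(14, B))) = Mul(Rational(-1, 3), Mul(Add(14, B), Add(B, o))) = Mul(Rational(-1, 3), Add(14, B), Add(B, o)))
Mul(Add(x, 32634), Pow(Add(-11503, Function('I')(127, -2)), -1)) = Mul(Add(-7556, 32634), Pow(Add(-11503, Add(Mul(Rational(-14, 3), -2), Mul(Rational(-14, 3), 127), Mul(Rational(-1, 3), Pow(-2, 2)), Mul(Rational(-1, 3), -2, 127))), -1)) = Mul(25078, Pow(Add(-11503, Add(Rational(28, 3), Rational(-1778, 3), Mul(Rational(-1, 3), 4), Rational(254, 3))), -1)) = Mul(25078, Pow(Add(-11503, Add(Rational(28, 3), Rational(-1778, 3), Rational(-4, 3), Rational(254, 3))), -1)) = Mul(25078, Pow(Add(-11503, -500), -1)) = Mul(25078, Pow(-12003, -1)) = Mul(25078, Rational(-1, 12003)) = Rational(-25078, 12003)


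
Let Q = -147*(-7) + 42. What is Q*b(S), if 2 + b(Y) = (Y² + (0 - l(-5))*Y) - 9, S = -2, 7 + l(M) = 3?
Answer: -16065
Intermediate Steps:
l(M) = -4 (l(M) = -7 + 3 = -4)
Q = 1071 (Q = 1029 + 42 = 1071)
b(Y) = -11 + Y² + 4*Y (b(Y) = -2 + ((Y² + (0 - 1*(-4))*Y) - 9) = -2 + ((Y² + (0 + 4)*Y) - 9) = -2 + ((Y² + 4*Y) - 9) = -2 + (-9 + Y² + 4*Y) = -11 + Y² + 4*Y)
Q*b(S) = 1071*(-11 + (-2)² + 4*(-2)) = 1071*(-11 + 4 - 8) = 1071*(-15) = -16065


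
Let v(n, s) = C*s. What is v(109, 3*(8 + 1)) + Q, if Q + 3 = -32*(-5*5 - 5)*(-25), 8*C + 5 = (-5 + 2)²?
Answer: -47979/2 ≈ -23990.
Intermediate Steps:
C = ½ (C = -5/8 + (-5 + 2)²/8 = -5/8 + (⅛)*(-3)² = -5/8 + (⅛)*9 = -5/8 + 9/8 = ½ ≈ 0.50000)
v(n, s) = s/2
Q = -24003 (Q = -3 - 32*(-5*5 - 5)*(-25) = -3 - 32*(-25 - 5)*(-25) = -3 - 32*(-30)*(-25) = -3 + 960*(-25) = -3 - 24000 = -24003)
v(109, 3*(8 + 1)) + Q = (3*(8 + 1))/2 - 24003 = (3*9)/2 - 24003 = (½)*27 - 24003 = 27/2 - 24003 = -47979/2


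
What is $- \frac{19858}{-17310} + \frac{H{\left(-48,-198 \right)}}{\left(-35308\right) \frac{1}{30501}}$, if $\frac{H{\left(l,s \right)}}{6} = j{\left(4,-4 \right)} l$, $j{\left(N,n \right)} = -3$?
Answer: $- \frac{56933366197}{76397685} \approx -745.22$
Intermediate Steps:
$H{\left(l,s \right)} = - 18 l$ ($H{\left(l,s \right)} = 6 \left(- 3 l\right) = - 18 l$)
$- \frac{19858}{-17310} + \frac{H{\left(-48,-198 \right)}}{\left(-35308\right) \frac{1}{30501}} = - \frac{19858}{-17310} + \frac{\left(-18\right) \left(-48\right)}{\left(-35308\right) \frac{1}{30501}} = \left(-19858\right) \left(- \frac{1}{17310}\right) + \frac{864}{\left(-35308\right) \frac{1}{30501}} = \frac{9929}{8655} + \frac{864}{- \frac{35308}{30501}} = \frac{9929}{8655} + 864 \left(- \frac{30501}{35308}\right) = \frac{9929}{8655} - \frac{6588216}{8827} = - \frac{56933366197}{76397685}$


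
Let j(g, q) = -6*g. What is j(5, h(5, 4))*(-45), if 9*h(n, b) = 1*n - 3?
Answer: 1350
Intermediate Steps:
h(n, b) = -1/3 + n/9 (h(n, b) = (1*n - 3)/9 = (n - 3)/9 = (-3 + n)/9 = -1/3 + n/9)
j(5, h(5, 4))*(-45) = -6*5*(-45) = -30*(-45) = 1350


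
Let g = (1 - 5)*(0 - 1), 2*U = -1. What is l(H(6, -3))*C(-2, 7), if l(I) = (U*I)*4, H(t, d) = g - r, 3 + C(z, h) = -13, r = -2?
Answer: 192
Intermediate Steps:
U = -½ (U = (½)*(-1) = -½ ≈ -0.50000)
g = 4 (g = -4*(-1) = 4)
C(z, h) = -16 (C(z, h) = -3 - 13 = -16)
H(t, d) = 6 (H(t, d) = 4 - 1*(-2) = 4 + 2 = 6)
l(I) = -2*I (l(I) = -I/2*4 = -2*I)
l(H(6, -3))*C(-2, 7) = -2*6*(-16) = -12*(-16) = 192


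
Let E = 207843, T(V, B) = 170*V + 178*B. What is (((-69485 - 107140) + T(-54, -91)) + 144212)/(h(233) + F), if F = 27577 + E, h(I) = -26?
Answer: -57791/235394 ≈ -0.24551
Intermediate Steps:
F = 235420 (F = 27577 + 207843 = 235420)
(((-69485 - 107140) + T(-54, -91)) + 144212)/(h(233) + F) = (((-69485 - 107140) + (170*(-54) + 178*(-91))) + 144212)/(-26 + 235420) = ((-176625 + (-9180 - 16198)) + 144212)/235394 = ((-176625 - 25378) + 144212)*(1/235394) = (-202003 + 144212)*(1/235394) = -57791*1/235394 = -57791/235394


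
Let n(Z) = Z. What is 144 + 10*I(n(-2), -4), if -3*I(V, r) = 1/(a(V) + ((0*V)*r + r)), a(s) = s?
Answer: 1301/9 ≈ 144.56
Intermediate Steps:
I(V, r) = -1/(3*(V + r)) (I(V, r) = -1/(3*(V + ((0*V)*r + r))) = -1/(3*(V + (0*r + r))) = -1/(3*(V + (0 + r))) = -1/(3*(V + r)))
144 + 10*I(n(-2), -4) = 144 + 10*(-1/(3*(-2) + 3*(-4))) = 144 + 10*(-1/(-6 - 12)) = 144 + 10*(-1/(-18)) = 144 + 10*(-1*(-1/18)) = 144 + 10*(1/18) = 144 + 5/9 = 1301/9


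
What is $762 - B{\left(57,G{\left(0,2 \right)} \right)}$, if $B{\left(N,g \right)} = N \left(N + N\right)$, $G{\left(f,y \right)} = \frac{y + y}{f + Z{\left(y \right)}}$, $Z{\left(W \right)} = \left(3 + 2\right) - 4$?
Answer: $-5736$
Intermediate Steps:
$Z{\left(W \right)} = 1$ ($Z{\left(W \right)} = 5 - 4 = 1$)
$G{\left(f,y \right)} = \frac{2 y}{1 + f}$ ($G{\left(f,y \right)} = \frac{y + y}{f + 1} = \frac{2 y}{1 + f}$)
$B{\left(N,g \right)} = 2 N^{2}$ ($B{\left(N,g \right)} = N 2 N = 2 N^{2}$)
$762 - B{\left(57,G{\left(0,2 \right)} \right)} = 762 - 2 \cdot 57^{2} = 762 - 2 \cdot 3249 = 762 - 6498 = -5736$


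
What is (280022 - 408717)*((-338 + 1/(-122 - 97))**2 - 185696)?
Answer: 441007048978265/47961 ≈ 9.1951e+9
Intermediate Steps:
(280022 - 408717)*((-338 + 1/(-122 - 97))**2 - 185696) = -128695*((-338 + 1/(-219))**2 - 185696) = -128695*((-338 - 1/219)**2 - 185696) = -128695*((-74023/219)**2 - 185696) = -128695*(5479404529/47961 - 185696) = -128695*(-3426761327/47961) = 441007048978265/47961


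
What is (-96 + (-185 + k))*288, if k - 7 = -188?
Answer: -133056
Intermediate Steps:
k = -181 (k = 7 - 188 = -181)
(-96 + (-185 + k))*288 = (-96 + (-185 - 181))*288 = (-96 - 366)*288 = -462*288 = -133056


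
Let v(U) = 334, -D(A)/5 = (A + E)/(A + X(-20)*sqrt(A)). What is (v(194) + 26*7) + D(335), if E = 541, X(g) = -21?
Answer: 29538/53 + 9198*sqrt(335)/3551 ≈ 604.73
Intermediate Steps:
D(A) = -5*(541 + A)/(A - 21*sqrt(A)) (D(A) = -5*(A + 541)/(A - 21*sqrt(A)) = -5*(541 + A)/(A - 21*sqrt(A)))
(v(194) + 26*7) + D(335) = (334 + 26*7) + 5*(-541 - 1*335)/(335 - 21*sqrt(335)) = (334 + 182) + 5*(-541 - 335)/(335 - 21*sqrt(335)) = 516 + 5*(-876)/(335 - 21*sqrt(335)) = 516 - 4380/(335 - 21*sqrt(335))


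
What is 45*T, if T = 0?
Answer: 0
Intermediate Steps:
45*T = 45*0 = 0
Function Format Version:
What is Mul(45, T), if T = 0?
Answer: 0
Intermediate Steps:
Mul(45, T) = Mul(45, 0) = 0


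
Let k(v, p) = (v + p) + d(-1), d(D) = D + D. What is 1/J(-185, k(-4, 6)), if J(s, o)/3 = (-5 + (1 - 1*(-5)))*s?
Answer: -1/555 ≈ -0.0018018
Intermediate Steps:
d(D) = 2*D
k(v, p) = -2 + p + v (k(v, p) = (v + p) + 2*(-1) = (p + v) - 2 = -2 + p + v)
J(s, o) = 3*s (J(s, o) = 3*((-5 + (1 - 1*(-5)))*s) = 3*((-5 + (1 + 5))*s) = 3*((-5 + 6)*s) = 3*(1*s) = 3*s)
1/J(-185, k(-4, 6)) = 1/(3*(-185)) = 1/(-555) = -1/555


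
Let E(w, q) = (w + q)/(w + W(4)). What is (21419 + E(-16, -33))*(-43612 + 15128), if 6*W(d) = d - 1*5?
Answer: -59187957508/97 ≈ -6.1019e+8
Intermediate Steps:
W(d) = -⅚ + d/6 (W(d) = (d - 1*5)/6 = (d - 5)/6 = (-5 + d)/6 = -⅚ + d/6)
E(w, q) = (q + w)/(-⅙ + w) (E(w, q) = (w + q)/(w + (-⅚ + (⅙)*4)) = (q + w)/(w + (-⅚ + ⅔)) = (q + w)/(w - ⅙) = (q + w)/(-⅙ + w))
(21419 + E(-16, -33))*(-43612 + 15128) = (21419 + 6*(-33 - 16)/(-1 + 6*(-16)))*(-43612 + 15128) = (21419 + 6*(-49)/(-1 - 96))*(-28484) = (21419 + 6*(-49)/(-97))*(-28484) = (21419 + 6*(-1/97)*(-49))*(-28484) = (21419 + 294/97)*(-28484) = (2077937/97)*(-28484) = -59187957508/97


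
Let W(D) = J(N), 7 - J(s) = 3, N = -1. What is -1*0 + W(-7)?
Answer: 4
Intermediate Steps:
J(s) = 4 (J(s) = 7 - 1*3 = 7 - 3 = 4)
W(D) = 4
-1*0 + W(-7) = -1*0 + 4 = 0 + 4 = 4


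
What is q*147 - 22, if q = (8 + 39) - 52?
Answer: -757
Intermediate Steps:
q = -5 (q = 47 - 52 = -5)
q*147 - 22 = -5*147 - 22 = -735 - 22 = -757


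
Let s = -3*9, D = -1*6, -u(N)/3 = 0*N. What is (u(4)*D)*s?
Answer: 0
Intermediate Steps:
u(N) = 0 (u(N) = -0*N = -3*0 = 0)
D = -6
s = -27
(u(4)*D)*s = (0*(-6))*(-27) = 0*(-27) = 0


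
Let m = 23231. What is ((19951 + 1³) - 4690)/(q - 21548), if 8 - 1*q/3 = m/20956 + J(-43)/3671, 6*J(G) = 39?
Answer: -90315204824/127391253313 ≈ -0.70896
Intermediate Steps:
J(G) = 13/2 (J(G) = (⅙)*39 = 13/2)
q = 122311983/5917652 (q = 24 - 3*(23231/20956 + (13/2)/3671) = 24 - 3*(23231*(1/20956) + (13/2)*(1/3671)) = 24 - 3*(1787/1612 + 13/7342) = 24 - 3*6570555/5917652 = 24 - 19711665/5917652 = 122311983/5917652 ≈ 20.669)
((19951 + 1³) - 4690)/(q - 21548) = ((19951 + 1³) - 4690)/(122311983/5917652 - 21548) = ((19951 + 1) - 4690)/(-127391253313/5917652) = (19952 - 4690)*(-5917652/127391253313) = 15262*(-5917652/127391253313) = -90315204824/127391253313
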